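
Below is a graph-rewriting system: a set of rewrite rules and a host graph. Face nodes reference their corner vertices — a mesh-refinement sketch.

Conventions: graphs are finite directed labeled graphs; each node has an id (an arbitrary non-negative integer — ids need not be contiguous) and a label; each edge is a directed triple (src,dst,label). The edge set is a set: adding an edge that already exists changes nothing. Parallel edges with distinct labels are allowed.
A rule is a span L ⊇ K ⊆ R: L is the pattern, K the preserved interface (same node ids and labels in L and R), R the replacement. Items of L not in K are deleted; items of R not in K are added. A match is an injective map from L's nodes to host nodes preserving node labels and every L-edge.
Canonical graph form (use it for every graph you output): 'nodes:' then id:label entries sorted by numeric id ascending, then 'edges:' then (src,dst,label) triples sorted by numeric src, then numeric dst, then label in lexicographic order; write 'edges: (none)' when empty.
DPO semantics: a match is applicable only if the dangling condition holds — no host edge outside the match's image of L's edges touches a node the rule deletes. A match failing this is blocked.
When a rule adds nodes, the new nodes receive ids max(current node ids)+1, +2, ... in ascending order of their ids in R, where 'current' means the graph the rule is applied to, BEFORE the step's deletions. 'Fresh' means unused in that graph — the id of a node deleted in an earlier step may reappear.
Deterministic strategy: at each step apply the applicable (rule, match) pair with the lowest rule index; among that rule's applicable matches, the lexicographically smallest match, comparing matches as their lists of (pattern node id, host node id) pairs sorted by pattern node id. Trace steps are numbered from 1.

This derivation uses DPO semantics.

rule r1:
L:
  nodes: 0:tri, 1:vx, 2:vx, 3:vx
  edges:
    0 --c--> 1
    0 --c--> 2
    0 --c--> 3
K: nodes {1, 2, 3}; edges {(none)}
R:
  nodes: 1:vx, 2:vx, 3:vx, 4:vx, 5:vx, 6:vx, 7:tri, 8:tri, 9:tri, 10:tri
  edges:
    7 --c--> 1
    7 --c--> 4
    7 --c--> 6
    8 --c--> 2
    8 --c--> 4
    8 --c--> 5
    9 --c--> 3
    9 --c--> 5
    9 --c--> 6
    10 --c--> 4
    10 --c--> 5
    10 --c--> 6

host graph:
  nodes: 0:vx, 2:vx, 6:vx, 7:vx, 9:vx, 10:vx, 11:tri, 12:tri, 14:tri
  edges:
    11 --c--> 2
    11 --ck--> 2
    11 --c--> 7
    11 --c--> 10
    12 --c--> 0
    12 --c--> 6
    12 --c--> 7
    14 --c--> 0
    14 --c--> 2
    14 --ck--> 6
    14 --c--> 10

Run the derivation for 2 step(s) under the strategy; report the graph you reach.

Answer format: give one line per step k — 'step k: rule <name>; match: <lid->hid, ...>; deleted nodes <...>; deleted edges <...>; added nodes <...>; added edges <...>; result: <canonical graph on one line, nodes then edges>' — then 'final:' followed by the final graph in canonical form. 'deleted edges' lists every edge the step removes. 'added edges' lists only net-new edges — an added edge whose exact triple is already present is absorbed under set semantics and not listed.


step 1: rule r1; match: 0->12, 1->0, 2->6, 3->7; deleted nodes 12; deleted edges (12,0,c); (12,6,c); (12,7,c); added nodes 15, 16, 17, 18, 19, 20, 21; added edges (18,0,c); (18,15,c); (18,17,c); (19,6,c); (19,15,c); (19,16,c); (20,7,c); (20,16,c); (20,17,c); (21,15,c); (21,16,c); (21,17,c); result: nodes: 0:vx, 2:vx, 6:vx, 7:vx, 9:vx, 10:vx, 11:tri, 14:tri, 15:vx, 16:vx, 17:vx, 18:tri, 19:tri, 20:tri, 21:tri edges: (11,2,c); (11,2,ck); (11,7,c); (11,10,c); (14,0,c); (14,2,c); (14,6,ck); (14,10,c); (18,0,c); (18,15,c); (18,17,c); (19,6,c); (19,15,c); (19,16,c); (20,7,c); (20,16,c); (20,17,c); (21,15,c); (21,16,c); (21,17,c)
step 2: rule r1; match: 0->18, 1->0, 2->15, 3->17; deleted nodes 18; deleted edges (18,0,c); (18,15,c); (18,17,c); added nodes 22, 23, 24, 25, 26, 27, 28; added edges (25,0,c); (25,22,c); (25,24,c); (26,15,c); (26,22,c); (26,23,c); (27,17,c); (27,23,c); (27,24,c); (28,22,c); (28,23,c); (28,24,c); result: nodes: 0:vx, 2:vx, 6:vx, 7:vx, 9:vx, 10:vx, 11:tri, 14:tri, 15:vx, 16:vx, 17:vx, 19:tri, 20:tri, 21:tri, 22:vx, 23:vx, 24:vx, 25:tri, 26:tri, 27:tri, 28:tri edges: (11,2,c); (11,2,ck); (11,7,c); (11,10,c); (14,0,c); (14,2,c); (14,6,ck); (14,10,c); (19,6,c); (19,15,c); (19,16,c); (20,7,c); (20,16,c); (20,17,c); (21,15,c); (21,16,c); (21,17,c); (25,0,c); (25,22,c); (25,24,c); (26,15,c); (26,22,c); (26,23,c); (27,17,c); (27,23,c); (27,24,c); (28,22,c); (28,23,c); (28,24,c)
final:
nodes: 0:vx, 2:vx, 6:vx, 7:vx, 9:vx, 10:vx, 11:tri, 14:tri, 15:vx, 16:vx, 17:vx, 19:tri, 20:tri, 21:tri, 22:vx, 23:vx, 24:vx, 25:tri, 26:tri, 27:tri, 28:tri
edges: (11,2,c); (11,2,ck); (11,7,c); (11,10,c); (14,0,c); (14,2,c); (14,6,ck); (14,10,c); (19,6,c); (19,15,c); (19,16,c); (20,7,c); (20,16,c); (20,17,c); (21,15,c); (21,16,c); (21,17,c); (25,0,c); (25,22,c); (25,24,c); (26,15,c); (26,22,c); (26,23,c); (27,17,c); (27,23,c); (27,24,c); (28,22,c); (28,23,c); (28,24,c)


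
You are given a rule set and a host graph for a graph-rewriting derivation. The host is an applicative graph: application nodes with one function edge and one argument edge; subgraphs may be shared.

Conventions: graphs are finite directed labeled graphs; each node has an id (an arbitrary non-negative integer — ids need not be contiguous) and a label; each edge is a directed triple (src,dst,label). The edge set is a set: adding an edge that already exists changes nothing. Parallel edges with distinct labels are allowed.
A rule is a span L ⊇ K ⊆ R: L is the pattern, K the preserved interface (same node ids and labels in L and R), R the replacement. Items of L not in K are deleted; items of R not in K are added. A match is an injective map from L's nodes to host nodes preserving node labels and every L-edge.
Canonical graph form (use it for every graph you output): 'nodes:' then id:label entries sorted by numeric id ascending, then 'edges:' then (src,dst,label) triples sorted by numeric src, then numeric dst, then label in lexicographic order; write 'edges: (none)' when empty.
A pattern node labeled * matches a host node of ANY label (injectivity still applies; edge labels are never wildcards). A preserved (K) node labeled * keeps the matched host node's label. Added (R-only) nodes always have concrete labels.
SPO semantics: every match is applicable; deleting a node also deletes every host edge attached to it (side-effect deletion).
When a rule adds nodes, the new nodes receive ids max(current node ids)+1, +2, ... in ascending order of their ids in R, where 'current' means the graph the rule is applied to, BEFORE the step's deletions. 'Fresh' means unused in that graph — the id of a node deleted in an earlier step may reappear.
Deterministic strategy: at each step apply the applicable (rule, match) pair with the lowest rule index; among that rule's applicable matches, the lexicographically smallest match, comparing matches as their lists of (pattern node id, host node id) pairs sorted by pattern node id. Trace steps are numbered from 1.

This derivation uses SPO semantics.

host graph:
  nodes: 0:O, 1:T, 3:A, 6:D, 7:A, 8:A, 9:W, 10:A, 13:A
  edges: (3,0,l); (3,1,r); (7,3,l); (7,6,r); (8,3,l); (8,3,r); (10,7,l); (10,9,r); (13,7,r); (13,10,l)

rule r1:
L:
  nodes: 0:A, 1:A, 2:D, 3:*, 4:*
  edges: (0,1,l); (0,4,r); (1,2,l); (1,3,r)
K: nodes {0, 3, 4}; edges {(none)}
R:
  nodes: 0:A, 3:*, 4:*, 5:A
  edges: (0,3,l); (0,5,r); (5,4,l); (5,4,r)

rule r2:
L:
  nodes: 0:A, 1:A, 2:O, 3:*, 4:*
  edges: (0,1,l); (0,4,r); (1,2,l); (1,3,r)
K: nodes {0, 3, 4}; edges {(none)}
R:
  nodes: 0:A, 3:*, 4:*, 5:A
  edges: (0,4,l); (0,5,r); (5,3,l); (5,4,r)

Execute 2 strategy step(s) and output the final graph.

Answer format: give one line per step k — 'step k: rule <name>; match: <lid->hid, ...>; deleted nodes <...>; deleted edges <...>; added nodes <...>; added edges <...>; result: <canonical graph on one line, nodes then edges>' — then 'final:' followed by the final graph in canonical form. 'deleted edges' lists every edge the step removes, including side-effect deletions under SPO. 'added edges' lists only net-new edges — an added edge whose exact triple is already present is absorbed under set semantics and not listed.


step 1: rule r2; match: 0->7, 1->3, 2->0, 3->1, 4->6; deleted nodes 0, 3; deleted edges (3,0,l); (3,1,r); (7,3,l); (7,6,r); (8,3,l); (8,3,r); added nodes 14; added edges (7,6,l); (7,14,r); (14,1,l); (14,6,r); result: nodes: 1:T, 6:D, 7:A, 8:A, 9:W, 10:A, 13:A, 14:A edges: (7,6,l); (7,14,r); (10,7,l); (10,9,r); (13,7,r); (13,10,l); (14,1,l); (14,6,r)
step 2: rule r1; match: 0->10, 1->7, 2->6, 3->14, 4->9; deleted nodes 6, 7; deleted edges (7,6,l); (7,14,r); (10,7,l); (10,9,r); (13,7,r); (14,6,r); added nodes 15; added edges (10,14,l); (10,15,r); (15,9,l); (15,9,r); result: nodes: 1:T, 8:A, 9:W, 10:A, 13:A, 14:A, 15:A edges: (10,14,l); (10,15,r); (13,10,l); (14,1,l); (15,9,l); (15,9,r)
final:
nodes: 1:T, 8:A, 9:W, 10:A, 13:A, 14:A, 15:A
edges: (10,14,l); (10,15,r); (13,10,l); (14,1,l); (15,9,l); (15,9,r)


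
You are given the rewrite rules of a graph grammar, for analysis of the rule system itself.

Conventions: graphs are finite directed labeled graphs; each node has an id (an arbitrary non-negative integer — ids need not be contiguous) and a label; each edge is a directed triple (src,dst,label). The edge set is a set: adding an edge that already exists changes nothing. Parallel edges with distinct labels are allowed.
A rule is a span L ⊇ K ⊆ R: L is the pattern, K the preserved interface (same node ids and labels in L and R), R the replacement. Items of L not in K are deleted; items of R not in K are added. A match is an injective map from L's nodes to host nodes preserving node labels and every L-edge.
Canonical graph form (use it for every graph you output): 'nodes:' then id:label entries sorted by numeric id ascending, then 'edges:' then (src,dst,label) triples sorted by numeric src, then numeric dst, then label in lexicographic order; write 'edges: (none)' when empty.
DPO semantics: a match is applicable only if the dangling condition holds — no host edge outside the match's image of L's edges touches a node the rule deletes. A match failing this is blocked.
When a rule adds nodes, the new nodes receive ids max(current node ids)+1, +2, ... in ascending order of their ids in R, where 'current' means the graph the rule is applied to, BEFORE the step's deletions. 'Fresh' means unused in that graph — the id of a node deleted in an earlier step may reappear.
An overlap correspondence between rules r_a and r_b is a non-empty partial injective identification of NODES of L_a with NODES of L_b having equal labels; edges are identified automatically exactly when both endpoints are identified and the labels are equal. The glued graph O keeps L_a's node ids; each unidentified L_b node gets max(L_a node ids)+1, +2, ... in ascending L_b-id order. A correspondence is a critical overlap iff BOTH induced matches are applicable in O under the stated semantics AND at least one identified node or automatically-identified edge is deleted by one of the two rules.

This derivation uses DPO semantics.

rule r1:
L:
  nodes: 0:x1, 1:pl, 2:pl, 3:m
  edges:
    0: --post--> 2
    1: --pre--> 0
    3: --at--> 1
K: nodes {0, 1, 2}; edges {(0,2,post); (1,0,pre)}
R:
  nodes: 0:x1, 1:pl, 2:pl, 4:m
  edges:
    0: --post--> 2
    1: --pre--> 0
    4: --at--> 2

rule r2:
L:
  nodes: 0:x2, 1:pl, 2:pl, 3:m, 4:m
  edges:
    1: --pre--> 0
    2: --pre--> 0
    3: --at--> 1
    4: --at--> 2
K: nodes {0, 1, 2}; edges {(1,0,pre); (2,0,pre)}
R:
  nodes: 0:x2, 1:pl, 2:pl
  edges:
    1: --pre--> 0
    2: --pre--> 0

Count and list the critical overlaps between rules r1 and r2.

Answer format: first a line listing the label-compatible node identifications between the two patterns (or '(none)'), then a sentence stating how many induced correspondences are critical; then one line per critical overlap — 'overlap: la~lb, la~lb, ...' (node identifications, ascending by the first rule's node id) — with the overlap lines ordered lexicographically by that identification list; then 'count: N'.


label-compatible node identifications between L(r1) and L(r2): 1~1, 1~2, 2~1, 2~2, 3~3, 3~4
4 of the induced correspondences are critical overlaps of r1 and r2.
overlap: 1~1, 2~2, 3~3
overlap: 1~1, 3~3
overlap: 1~2, 2~1, 3~4
overlap: 1~2, 3~4
count: 4


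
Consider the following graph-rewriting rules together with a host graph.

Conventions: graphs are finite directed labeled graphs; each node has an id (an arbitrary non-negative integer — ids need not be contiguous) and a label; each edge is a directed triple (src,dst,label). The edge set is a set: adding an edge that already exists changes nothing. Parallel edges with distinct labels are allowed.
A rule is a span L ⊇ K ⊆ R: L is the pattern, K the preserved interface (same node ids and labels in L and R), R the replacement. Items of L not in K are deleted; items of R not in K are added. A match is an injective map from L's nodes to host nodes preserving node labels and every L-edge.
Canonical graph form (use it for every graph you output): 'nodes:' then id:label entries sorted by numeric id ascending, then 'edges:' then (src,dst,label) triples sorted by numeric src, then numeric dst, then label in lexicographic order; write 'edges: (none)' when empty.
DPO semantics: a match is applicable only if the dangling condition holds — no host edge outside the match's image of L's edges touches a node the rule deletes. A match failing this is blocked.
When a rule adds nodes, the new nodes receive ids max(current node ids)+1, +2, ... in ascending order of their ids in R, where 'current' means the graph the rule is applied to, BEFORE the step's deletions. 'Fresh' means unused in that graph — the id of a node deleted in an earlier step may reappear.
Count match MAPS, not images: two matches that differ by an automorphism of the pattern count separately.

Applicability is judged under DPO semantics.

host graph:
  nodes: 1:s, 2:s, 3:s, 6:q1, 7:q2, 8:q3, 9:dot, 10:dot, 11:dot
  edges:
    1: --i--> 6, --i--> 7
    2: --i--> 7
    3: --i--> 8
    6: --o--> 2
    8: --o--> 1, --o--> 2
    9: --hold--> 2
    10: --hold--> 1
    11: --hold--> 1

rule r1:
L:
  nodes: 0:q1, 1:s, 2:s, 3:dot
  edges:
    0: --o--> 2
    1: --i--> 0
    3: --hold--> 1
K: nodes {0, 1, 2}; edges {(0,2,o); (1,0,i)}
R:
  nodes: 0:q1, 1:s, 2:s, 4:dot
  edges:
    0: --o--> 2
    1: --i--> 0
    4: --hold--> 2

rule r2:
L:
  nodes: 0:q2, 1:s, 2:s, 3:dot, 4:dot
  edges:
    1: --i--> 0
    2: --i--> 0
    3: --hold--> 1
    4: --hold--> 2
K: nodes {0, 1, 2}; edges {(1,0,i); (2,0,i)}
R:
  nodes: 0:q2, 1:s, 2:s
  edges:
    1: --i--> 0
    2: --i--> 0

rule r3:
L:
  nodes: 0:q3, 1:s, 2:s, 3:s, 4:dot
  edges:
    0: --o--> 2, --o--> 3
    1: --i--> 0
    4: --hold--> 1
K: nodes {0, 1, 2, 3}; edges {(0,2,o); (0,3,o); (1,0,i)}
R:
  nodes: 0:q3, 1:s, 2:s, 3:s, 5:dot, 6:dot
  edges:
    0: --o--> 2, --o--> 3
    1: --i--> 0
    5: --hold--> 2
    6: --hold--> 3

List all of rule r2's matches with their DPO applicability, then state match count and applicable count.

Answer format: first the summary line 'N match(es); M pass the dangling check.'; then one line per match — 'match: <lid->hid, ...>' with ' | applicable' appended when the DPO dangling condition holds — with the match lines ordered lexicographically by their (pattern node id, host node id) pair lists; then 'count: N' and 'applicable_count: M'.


4 match(es); 4 pass the dangling check.
match: 0->7, 1->1, 2->2, 3->10, 4->9 | applicable
match: 0->7, 1->1, 2->2, 3->11, 4->9 | applicable
match: 0->7, 1->2, 2->1, 3->9, 4->10 | applicable
match: 0->7, 1->2, 2->1, 3->9, 4->11 | applicable
count: 4
applicable_count: 4


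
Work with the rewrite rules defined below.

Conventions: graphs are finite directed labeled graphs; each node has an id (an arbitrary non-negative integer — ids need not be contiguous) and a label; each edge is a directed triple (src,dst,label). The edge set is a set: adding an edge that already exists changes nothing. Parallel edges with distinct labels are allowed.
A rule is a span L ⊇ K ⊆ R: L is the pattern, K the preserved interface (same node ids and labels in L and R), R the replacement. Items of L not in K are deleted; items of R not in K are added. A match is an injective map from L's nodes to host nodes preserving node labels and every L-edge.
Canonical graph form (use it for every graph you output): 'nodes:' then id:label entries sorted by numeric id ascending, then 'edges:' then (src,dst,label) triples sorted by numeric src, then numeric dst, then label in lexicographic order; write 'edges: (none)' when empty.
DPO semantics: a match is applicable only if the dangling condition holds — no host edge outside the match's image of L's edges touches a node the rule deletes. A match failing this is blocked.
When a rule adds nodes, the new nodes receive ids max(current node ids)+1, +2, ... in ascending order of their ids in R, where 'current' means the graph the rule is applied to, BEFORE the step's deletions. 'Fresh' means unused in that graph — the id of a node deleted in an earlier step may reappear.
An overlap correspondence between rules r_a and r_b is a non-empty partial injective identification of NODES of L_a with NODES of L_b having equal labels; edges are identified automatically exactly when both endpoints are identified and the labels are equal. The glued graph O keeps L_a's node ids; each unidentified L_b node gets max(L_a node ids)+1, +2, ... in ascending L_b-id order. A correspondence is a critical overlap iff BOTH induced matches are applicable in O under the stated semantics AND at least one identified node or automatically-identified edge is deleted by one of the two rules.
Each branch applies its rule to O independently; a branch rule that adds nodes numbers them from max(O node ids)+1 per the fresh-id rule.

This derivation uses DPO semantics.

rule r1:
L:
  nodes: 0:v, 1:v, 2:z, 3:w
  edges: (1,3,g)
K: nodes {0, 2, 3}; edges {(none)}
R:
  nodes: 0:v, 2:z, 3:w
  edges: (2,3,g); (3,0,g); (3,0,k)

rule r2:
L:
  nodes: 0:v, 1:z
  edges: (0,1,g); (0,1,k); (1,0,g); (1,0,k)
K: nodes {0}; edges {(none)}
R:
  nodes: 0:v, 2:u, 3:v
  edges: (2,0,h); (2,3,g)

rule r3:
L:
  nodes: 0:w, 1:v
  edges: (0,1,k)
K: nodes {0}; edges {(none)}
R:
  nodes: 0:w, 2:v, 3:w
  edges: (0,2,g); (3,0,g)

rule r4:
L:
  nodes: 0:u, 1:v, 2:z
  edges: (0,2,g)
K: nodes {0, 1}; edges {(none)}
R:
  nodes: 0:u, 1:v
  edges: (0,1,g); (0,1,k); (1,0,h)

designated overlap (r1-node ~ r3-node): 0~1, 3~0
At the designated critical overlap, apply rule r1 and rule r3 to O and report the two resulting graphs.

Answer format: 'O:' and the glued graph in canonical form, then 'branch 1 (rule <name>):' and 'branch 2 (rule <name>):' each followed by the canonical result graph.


O:
nodes: 0:v, 1:v, 2:z, 3:w
edges: (1,3,g); (3,0,k)
branch 1 (rule r1):
nodes: 0:v, 2:z, 3:w
edges: (2,3,g); (3,0,g); (3,0,k)
branch 2 (rule r3):
nodes: 1:v, 2:z, 3:w, 4:v, 5:w
edges: (1,3,g); (3,4,g); (5,3,g)


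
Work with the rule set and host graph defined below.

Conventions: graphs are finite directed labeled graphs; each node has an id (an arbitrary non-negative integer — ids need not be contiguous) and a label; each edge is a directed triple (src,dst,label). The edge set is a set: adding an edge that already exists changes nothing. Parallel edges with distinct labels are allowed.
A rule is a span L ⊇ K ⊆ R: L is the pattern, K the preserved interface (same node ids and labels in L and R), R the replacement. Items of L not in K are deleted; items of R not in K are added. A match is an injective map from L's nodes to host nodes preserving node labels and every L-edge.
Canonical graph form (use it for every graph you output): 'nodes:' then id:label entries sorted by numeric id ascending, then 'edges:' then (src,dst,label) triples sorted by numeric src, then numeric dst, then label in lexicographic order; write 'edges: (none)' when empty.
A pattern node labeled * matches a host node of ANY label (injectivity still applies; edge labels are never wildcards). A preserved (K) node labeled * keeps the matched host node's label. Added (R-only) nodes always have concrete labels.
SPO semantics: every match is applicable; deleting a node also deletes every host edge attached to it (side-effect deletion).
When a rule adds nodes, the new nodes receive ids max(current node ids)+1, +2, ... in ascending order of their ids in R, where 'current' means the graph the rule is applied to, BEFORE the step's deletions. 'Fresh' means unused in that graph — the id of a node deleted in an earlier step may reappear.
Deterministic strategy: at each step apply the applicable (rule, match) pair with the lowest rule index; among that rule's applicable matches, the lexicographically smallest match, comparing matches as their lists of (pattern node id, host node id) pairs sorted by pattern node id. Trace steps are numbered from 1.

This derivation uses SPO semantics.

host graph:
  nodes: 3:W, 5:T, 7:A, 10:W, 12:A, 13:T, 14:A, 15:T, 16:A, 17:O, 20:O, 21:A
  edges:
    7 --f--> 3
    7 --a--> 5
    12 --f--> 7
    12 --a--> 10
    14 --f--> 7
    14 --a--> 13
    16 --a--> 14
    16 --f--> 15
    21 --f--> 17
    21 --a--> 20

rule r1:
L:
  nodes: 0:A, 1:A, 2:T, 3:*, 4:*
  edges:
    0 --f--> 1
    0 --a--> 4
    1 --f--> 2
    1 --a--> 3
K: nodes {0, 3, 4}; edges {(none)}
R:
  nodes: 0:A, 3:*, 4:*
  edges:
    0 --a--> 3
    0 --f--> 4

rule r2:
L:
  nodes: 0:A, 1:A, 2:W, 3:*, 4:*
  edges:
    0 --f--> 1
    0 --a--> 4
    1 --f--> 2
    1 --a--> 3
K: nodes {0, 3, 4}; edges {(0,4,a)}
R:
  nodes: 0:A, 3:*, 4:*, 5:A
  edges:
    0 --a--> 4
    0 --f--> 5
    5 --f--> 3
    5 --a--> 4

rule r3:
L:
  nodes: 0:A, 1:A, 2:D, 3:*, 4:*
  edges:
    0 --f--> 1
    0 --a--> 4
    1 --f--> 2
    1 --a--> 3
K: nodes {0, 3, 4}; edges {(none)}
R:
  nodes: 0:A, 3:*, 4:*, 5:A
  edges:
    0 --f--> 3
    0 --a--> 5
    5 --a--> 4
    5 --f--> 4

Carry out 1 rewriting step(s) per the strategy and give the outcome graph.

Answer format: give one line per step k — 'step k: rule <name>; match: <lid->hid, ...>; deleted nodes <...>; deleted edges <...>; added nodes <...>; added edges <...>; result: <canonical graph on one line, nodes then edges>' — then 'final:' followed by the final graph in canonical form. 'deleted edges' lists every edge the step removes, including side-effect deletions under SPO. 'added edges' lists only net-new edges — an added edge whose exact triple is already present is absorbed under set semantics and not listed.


step 1: rule r2; match: 0->12, 1->7, 2->3, 3->5, 4->10; deleted nodes 3, 7; deleted edges (7,3,f); (7,5,a); (12,7,f); (14,7,f); added nodes 22; added edges (12,22,f); (22,5,f); (22,10,a); result: nodes: 5:T, 10:W, 12:A, 13:T, 14:A, 15:T, 16:A, 17:O, 20:O, 21:A, 22:A edges: (12,10,a); (12,22,f); (14,13,a); (16,14,a); (16,15,f); (21,17,f); (21,20,a); (22,5,f); (22,10,a)
final:
nodes: 5:T, 10:W, 12:A, 13:T, 14:A, 15:T, 16:A, 17:O, 20:O, 21:A, 22:A
edges: (12,10,a); (12,22,f); (14,13,a); (16,14,a); (16,15,f); (21,17,f); (21,20,a); (22,5,f); (22,10,a)


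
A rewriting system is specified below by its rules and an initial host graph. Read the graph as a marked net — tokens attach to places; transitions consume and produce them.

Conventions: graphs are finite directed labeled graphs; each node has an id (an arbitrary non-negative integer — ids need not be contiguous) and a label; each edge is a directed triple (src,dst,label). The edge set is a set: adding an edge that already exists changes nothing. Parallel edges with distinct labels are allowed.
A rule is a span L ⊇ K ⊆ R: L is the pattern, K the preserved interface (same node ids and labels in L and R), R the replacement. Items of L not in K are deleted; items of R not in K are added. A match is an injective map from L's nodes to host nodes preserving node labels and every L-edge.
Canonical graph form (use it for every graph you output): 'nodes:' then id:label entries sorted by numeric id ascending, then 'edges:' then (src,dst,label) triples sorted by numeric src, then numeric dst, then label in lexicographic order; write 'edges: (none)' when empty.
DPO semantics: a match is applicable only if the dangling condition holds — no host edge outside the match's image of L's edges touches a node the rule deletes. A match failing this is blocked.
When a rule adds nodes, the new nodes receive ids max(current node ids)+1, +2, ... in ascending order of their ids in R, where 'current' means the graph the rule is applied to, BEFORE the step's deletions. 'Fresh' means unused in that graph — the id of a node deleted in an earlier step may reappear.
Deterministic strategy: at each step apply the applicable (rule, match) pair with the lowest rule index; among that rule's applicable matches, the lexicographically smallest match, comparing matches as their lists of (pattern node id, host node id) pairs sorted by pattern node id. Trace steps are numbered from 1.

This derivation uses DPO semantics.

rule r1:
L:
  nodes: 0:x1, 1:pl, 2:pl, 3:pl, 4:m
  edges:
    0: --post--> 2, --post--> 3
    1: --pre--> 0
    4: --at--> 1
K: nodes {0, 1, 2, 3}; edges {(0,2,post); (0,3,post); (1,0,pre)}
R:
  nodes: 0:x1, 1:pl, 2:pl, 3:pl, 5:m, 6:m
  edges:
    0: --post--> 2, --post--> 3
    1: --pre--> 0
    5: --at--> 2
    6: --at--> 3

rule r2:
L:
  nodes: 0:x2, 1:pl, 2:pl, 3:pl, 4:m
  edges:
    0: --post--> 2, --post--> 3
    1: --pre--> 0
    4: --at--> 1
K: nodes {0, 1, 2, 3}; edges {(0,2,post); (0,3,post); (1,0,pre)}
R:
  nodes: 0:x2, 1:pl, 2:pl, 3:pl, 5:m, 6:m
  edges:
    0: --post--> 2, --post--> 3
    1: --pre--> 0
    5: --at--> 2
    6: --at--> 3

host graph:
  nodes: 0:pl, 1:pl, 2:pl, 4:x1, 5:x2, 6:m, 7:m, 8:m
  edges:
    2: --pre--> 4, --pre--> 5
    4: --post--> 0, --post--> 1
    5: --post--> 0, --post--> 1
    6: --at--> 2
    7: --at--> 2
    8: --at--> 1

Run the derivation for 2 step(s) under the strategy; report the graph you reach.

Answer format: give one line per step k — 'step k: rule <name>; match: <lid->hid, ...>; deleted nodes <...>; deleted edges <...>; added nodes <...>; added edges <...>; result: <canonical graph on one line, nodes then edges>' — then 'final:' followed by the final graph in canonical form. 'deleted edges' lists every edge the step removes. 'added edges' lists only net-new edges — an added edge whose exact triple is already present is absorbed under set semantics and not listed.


step 1: rule r1; match: 0->4, 1->2, 2->0, 3->1, 4->6; deleted nodes 6; deleted edges (6,2,at); added nodes 9, 10; added edges (9,0,at); (10,1,at); result: nodes: 0:pl, 1:pl, 2:pl, 4:x1, 5:x2, 7:m, 8:m, 9:m, 10:m edges: (2,4,pre); (2,5,pre); (4,0,post); (4,1,post); (5,0,post); (5,1,post); (7,2,at); (8,1,at); (9,0,at); (10,1,at)
step 2: rule r1; match: 0->4, 1->2, 2->0, 3->1, 4->7; deleted nodes 7; deleted edges (7,2,at); added nodes 11, 12; added edges (11,0,at); (12,1,at); result: nodes: 0:pl, 1:pl, 2:pl, 4:x1, 5:x2, 8:m, 9:m, 10:m, 11:m, 12:m edges: (2,4,pre); (2,5,pre); (4,0,post); (4,1,post); (5,0,post); (5,1,post); (8,1,at); (9,0,at); (10,1,at); (11,0,at); (12,1,at)
final:
nodes: 0:pl, 1:pl, 2:pl, 4:x1, 5:x2, 8:m, 9:m, 10:m, 11:m, 12:m
edges: (2,4,pre); (2,5,pre); (4,0,post); (4,1,post); (5,0,post); (5,1,post); (8,1,at); (9,0,at); (10,1,at); (11,0,at); (12,1,at)


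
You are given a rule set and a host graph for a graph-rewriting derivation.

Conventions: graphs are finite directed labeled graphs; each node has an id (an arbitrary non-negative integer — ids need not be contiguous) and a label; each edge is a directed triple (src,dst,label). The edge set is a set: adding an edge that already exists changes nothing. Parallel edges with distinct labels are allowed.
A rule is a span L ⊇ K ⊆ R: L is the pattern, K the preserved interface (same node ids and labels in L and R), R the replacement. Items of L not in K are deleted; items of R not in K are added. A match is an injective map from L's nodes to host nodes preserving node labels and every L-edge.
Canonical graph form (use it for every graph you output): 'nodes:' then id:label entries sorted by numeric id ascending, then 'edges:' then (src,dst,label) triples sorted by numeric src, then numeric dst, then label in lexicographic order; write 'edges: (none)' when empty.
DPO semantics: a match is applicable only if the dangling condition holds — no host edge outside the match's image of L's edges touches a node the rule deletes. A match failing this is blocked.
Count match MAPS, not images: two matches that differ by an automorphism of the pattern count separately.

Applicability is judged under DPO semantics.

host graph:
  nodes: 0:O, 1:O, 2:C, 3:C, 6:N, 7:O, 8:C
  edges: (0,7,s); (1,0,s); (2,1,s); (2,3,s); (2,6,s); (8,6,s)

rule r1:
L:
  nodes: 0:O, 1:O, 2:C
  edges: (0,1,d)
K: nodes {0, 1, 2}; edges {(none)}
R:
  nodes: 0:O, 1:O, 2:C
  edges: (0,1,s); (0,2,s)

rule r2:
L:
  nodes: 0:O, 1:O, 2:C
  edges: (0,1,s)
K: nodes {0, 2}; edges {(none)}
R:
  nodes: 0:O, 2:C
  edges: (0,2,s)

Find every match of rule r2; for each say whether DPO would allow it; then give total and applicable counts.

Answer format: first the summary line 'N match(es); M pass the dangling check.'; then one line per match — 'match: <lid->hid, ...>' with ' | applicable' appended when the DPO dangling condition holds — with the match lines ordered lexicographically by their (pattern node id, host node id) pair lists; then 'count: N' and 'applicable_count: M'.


6 match(es); 3 pass the dangling check.
match: 0->0, 1->7, 2->2 | applicable
match: 0->0, 1->7, 2->3 | applicable
match: 0->0, 1->7, 2->8 | applicable
match: 0->1, 1->0, 2->2
match: 0->1, 1->0, 2->3
match: 0->1, 1->0, 2->8
count: 6
applicable_count: 3


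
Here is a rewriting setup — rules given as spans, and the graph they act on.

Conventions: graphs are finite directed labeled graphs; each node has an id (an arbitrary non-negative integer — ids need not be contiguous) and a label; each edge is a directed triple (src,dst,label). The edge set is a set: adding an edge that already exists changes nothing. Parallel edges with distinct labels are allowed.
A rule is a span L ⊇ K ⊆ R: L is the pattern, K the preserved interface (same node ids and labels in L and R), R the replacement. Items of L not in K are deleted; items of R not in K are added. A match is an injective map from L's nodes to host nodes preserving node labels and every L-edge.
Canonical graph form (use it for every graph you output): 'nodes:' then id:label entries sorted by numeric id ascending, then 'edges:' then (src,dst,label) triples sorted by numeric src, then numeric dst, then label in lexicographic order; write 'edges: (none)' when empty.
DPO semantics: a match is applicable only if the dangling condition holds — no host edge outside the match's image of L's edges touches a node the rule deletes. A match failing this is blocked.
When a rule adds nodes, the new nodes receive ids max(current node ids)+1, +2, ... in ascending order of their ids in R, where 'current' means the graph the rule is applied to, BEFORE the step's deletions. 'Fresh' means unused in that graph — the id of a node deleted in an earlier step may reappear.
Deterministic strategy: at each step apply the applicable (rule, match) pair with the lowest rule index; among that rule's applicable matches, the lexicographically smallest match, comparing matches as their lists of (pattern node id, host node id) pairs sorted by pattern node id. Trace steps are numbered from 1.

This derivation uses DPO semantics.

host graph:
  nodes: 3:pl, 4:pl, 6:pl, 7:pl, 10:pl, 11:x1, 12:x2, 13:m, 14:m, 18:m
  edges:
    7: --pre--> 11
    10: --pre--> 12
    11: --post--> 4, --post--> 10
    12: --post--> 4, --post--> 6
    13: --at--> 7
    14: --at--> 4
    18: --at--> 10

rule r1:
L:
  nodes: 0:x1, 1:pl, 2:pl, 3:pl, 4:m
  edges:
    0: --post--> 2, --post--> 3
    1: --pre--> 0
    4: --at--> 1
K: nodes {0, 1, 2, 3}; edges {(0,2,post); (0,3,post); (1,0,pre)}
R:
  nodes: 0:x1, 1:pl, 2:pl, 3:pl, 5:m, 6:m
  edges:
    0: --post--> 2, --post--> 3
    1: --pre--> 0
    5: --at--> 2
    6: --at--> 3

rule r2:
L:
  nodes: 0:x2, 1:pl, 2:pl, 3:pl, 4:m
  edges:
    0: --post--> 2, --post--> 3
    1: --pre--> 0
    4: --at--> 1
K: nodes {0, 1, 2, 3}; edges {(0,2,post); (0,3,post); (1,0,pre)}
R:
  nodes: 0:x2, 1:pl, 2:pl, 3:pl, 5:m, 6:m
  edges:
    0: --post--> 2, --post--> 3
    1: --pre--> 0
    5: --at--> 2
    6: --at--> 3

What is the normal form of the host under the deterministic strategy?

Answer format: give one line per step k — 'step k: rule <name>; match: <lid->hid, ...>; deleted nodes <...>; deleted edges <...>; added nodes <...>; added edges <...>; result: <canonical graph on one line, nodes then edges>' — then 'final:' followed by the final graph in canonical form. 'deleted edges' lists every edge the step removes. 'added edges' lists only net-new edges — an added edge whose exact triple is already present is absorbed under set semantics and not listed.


step 1: rule r1; match: 0->11, 1->7, 2->4, 3->10, 4->13; deleted nodes 13; deleted edges (13,7,at); added nodes 19, 20; added edges (19,4,at); (20,10,at); result: nodes: 3:pl, 4:pl, 6:pl, 7:pl, 10:pl, 11:x1, 12:x2, 14:m, 18:m, 19:m, 20:m edges: (7,11,pre); (10,12,pre); (11,4,post); (11,10,post); (12,4,post); (12,6,post); (14,4,at); (18,10,at); (19,4,at); (20,10,at)
step 2: rule r2; match: 0->12, 1->10, 2->4, 3->6, 4->18; deleted nodes 18; deleted edges (18,10,at); added nodes 21, 22; added edges (21,4,at); (22,6,at); result: nodes: 3:pl, 4:pl, 6:pl, 7:pl, 10:pl, 11:x1, 12:x2, 14:m, 19:m, 20:m, 21:m, 22:m edges: (7,11,pre); (10,12,pre); (11,4,post); (11,10,post); (12,4,post); (12,6,post); (14,4,at); (19,4,at); (20,10,at); (21,4,at); (22,6,at)
step 3: rule r2; match: 0->12, 1->10, 2->4, 3->6, 4->20; deleted nodes 20; deleted edges (20,10,at); added nodes 23, 24; added edges (23,4,at); (24,6,at); result: nodes: 3:pl, 4:pl, 6:pl, 7:pl, 10:pl, 11:x1, 12:x2, 14:m, 19:m, 21:m, 22:m, 23:m, 24:m edges: (7,11,pre); (10,12,pre); (11,4,post); (11,10,post); (12,4,post); (12,6,post); (14,4,at); (19,4,at); (21,4,at); (22,6,at); (23,4,at); (24,6,at)
final:
nodes: 3:pl, 4:pl, 6:pl, 7:pl, 10:pl, 11:x1, 12:x2, 14:m, 19:m, 21:m, 22:m, 23:m, 24:m
edges: (7,11,pre); (10,12,pre); (11,4,post); (11,10,post); (12,4,post); (12,6,post); (14,4,at); (19,4,at); (21,4,at); (22,6,at); (23,4,at); (24,6,at)


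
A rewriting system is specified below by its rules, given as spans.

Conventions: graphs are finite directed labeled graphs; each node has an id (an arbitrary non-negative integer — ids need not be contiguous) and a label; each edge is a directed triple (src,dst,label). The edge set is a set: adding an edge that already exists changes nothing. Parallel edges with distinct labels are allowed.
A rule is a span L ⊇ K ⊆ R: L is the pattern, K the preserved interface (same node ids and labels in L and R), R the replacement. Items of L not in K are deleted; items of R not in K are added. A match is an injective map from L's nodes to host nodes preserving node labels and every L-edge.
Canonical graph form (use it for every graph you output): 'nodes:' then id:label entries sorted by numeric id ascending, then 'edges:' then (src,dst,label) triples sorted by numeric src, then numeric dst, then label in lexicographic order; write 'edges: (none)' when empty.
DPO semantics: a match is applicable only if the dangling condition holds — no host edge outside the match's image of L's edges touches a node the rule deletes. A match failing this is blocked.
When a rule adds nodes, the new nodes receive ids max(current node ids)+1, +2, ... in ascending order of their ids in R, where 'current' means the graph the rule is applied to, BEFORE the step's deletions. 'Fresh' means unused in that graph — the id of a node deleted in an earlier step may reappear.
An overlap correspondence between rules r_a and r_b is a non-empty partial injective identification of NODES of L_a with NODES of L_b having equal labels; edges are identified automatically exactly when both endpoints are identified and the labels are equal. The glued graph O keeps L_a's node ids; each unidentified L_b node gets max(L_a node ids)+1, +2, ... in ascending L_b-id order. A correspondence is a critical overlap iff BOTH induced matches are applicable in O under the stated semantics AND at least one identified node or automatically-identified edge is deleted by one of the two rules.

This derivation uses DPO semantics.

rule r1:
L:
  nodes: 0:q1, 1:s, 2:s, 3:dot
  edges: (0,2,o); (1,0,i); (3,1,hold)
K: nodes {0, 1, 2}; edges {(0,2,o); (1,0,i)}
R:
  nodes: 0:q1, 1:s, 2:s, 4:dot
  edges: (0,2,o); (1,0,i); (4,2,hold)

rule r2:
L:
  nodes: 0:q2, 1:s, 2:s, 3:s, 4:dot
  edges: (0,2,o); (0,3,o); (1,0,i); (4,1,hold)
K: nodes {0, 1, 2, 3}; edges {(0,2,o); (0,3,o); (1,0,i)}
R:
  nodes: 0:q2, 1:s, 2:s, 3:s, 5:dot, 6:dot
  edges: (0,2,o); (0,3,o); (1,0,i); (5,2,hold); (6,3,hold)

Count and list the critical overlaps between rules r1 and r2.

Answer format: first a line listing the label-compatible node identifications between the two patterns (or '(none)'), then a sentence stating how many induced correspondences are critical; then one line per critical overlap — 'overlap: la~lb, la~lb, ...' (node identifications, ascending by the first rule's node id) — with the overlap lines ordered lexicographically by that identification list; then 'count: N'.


label-compatible node identifications between L(r1) and L(r2): 1~1, 1~2, 1~3, 2~1, 2~2, 2~3, 3~4
3 of the induced correspondences are critical overlaps of r1 and r2.
overlap: 1~1, 2~2, 3~4
overlap: 1~1, 2~3, 3~4
overlap: 1~1, 3~4
count: 3


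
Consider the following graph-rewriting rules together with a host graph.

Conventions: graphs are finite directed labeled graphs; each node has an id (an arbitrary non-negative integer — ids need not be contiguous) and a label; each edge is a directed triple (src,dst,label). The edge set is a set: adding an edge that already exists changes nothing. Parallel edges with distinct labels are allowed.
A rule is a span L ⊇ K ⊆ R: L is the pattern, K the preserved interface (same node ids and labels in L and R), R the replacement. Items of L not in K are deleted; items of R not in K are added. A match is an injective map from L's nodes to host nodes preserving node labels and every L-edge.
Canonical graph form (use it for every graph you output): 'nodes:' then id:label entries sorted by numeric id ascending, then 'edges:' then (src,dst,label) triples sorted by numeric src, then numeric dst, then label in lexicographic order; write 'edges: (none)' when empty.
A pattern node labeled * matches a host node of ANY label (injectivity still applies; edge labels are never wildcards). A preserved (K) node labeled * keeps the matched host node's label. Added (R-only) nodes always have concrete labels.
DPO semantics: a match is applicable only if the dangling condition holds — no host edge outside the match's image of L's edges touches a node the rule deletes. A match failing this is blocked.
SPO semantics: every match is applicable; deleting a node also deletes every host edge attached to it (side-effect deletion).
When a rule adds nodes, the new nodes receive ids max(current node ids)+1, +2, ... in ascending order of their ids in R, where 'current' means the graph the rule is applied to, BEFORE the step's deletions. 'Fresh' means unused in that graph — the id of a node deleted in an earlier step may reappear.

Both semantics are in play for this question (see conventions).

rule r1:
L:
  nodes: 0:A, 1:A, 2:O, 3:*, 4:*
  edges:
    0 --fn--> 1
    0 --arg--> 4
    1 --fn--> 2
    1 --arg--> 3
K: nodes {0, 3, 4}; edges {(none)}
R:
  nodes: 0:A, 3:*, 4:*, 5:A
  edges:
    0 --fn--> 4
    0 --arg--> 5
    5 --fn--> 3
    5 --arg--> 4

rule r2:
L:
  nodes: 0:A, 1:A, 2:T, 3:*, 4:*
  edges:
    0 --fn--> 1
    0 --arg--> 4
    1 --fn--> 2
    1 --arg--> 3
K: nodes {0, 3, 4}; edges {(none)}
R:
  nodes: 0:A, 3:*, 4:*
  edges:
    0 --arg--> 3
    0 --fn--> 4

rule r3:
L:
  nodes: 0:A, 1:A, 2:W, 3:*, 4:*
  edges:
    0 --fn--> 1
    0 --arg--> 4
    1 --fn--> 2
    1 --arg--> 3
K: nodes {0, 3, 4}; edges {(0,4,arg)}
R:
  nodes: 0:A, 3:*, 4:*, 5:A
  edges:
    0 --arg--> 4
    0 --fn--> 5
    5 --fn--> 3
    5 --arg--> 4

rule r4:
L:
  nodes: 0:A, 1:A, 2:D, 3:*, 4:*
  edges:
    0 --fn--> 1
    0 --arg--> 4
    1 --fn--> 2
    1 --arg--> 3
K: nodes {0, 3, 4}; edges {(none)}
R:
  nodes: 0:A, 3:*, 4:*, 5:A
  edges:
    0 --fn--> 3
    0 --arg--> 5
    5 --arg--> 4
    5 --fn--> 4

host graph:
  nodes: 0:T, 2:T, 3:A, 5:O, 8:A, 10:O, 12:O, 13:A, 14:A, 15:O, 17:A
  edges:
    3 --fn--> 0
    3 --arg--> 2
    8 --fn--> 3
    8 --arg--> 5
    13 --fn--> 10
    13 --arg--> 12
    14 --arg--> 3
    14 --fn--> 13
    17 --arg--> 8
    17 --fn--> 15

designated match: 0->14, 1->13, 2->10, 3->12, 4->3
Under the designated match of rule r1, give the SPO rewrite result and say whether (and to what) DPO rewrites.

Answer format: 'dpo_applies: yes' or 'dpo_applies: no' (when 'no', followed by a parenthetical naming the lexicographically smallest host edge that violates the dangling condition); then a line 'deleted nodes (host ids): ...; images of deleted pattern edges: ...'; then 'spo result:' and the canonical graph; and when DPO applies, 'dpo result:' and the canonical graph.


dpo_applies: yes
deleted nodes (host ids): 10, 13; images of deleted pattern edges: (13,10,fn); (13,12,arg); (14,3,arg); (14,13,fn)
spo result:
nodes: 0:T, 2:T, 3:A, 5:O, 8:A, 12:O, 14:A, 15:O, 17:A, 18:A
edges: (3,0,fn); (3,2,arg); (8,3,fn); (8,5,arg); (14,3,fn); (14,18,arg); (17,8,arg); (17,15,fn); (18,3,arg); (18,12,fn)
dpo result:
nodes: 0:T, 2:T, 3:A, 5:O, 8:A, 12:O, 14:A, 15:O, 17:A, 18:A
edges: (3,0,fn); (3,2,arg); (8,3,fn); (8,5,arg); (14,3,fn); (14,18,arg); (17,8,arg); (17,15,fn); (18,3,arg); (18,12,fn)
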